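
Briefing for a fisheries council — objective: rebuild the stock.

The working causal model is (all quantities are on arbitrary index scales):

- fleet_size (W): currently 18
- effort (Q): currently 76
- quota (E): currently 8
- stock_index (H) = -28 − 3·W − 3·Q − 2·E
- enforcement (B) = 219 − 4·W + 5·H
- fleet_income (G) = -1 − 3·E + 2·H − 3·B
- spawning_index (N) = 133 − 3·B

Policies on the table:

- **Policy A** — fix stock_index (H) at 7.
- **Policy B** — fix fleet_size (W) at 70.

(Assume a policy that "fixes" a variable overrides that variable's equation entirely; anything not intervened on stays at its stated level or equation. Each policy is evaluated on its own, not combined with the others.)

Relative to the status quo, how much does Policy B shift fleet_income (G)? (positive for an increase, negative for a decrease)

2652

Baseline:
  W = 18
  Q = 76
  E = 8
  H = -28 − 3·18 − 3·76 − 2·8 = -326
  B = 219 − 4·18 + 5·(-326) = -1483
  G = -1 − 3·8 + 2·(-326) − 3·(-1483) = 3772
Policy B (W := 70):
  W = 70
  Q = 76
  E = 8
  H = -28 − 3·70 − 3·76 − 2·8 = -482
  B = 219 − 4·70 + 5·(-482) = -2471
  G = -1 − 3·8 + 2·(-482) − 3·(-2471) = 6424
Change in G: 6424 − 3772 = 2652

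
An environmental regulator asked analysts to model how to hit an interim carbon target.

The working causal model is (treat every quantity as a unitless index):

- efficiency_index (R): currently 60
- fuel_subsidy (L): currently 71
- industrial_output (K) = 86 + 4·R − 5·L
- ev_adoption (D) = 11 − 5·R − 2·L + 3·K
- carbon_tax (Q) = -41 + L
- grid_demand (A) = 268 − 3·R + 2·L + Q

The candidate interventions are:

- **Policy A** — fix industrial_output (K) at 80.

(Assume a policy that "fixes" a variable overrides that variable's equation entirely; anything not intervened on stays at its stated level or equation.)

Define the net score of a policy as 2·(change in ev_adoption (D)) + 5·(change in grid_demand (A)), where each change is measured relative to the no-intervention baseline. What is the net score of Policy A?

Baseline:
  R = 60
  L = 71
  K = 86 + 4·60 − 5·71 = -29
  D = 11 − 5·60 − 2·71 + 3·(-29) = -518
  Q = -41 + 71 = 30
  A = 268 − 3·60 + 2·71 + 30 = 260
Policy A (K := 80):
  R = 60
  L = 71
  K = 80
  D = 11 − 5·60 − 2·71 + 3·80 = -191
  Q = -41 + 71 = 30
  A = 268 − 3·60 + 2·71 + 30 = 260
ΔD = -191 − (-518) = 327; ΔA = 260 − 260 = 0
Score = 2·327 + 5·0 = 654

654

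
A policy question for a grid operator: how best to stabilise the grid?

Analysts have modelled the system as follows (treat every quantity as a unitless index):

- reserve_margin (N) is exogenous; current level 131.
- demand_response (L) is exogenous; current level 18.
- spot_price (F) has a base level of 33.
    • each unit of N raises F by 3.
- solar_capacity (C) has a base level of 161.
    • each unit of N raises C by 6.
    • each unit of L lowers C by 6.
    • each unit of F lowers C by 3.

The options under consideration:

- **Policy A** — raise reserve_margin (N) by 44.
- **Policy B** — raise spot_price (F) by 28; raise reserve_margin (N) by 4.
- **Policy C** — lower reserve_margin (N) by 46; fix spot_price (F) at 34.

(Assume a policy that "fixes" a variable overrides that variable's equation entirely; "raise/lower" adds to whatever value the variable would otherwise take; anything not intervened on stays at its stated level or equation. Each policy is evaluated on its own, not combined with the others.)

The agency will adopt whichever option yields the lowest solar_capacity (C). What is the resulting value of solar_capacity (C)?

-571

Policy A (N + 44):
  N = 131 + 44 = 175
  L = 18
  F = 33 + 3·175 = 558
  C = 161 + 6·175 − 6·18 − 3·558 = -571
Policy B (F + 28, N + 4):
  N = 131 + 4 = 135
  L = 18
  F = 33 + 3·135 (+28 from intervention) = 466
  C = 161 + 6·135 − 6·18 − 3·466 = -535
Policy C (N − 46, F := 34):
  N = 131 − 46 = 85
  L = 18
  F = 34
  C = 161 + 6·85 − 6·18 − 3·34 = 461
Comparing — Policy A: C=-571, Policy B: C=-535, Policy C: C=461. Lowest is -571 (Policy A).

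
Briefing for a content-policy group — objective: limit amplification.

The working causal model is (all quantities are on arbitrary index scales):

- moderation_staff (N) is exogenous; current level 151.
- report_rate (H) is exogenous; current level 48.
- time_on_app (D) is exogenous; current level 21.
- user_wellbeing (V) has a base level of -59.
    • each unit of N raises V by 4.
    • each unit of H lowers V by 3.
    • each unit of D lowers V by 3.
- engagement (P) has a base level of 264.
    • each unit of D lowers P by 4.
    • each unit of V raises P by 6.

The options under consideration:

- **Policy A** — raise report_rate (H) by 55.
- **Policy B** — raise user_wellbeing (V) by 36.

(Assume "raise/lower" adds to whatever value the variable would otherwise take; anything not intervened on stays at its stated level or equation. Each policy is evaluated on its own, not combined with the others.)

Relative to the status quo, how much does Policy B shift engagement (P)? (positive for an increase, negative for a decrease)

Baseline:
  N = 151
  H = 48
  D = 21
  V = -59 + 4·151 − 3·48 − 3·21 = 338
  P = 264 − 4·21 + 6·338 = 2208
Policy B (V + 36):
  N = 151
  H = 48
  D = 21
  V = -59 + 4·151 − 3·48 − 3·21 (+36 from intervention) = 374
  P = 264 − 4·21 + 6·374 = 2424
Change in P: 2424 − 2208 = 216

216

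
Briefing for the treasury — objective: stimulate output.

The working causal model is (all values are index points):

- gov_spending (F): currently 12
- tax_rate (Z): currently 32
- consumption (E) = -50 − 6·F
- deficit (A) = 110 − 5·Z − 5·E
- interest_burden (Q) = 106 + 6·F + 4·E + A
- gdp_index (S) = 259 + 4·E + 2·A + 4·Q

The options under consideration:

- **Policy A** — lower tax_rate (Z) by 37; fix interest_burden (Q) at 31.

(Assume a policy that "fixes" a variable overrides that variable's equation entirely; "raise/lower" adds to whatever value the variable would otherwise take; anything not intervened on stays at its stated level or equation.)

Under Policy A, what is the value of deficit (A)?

Policy A (Z − 37, Q := 31):
  F = 12
  Z = 32 − 37 = -5
  E = -50 − 6·12 = -122
  A = 110 − 5·(-5) − 5·(-122) = 745

745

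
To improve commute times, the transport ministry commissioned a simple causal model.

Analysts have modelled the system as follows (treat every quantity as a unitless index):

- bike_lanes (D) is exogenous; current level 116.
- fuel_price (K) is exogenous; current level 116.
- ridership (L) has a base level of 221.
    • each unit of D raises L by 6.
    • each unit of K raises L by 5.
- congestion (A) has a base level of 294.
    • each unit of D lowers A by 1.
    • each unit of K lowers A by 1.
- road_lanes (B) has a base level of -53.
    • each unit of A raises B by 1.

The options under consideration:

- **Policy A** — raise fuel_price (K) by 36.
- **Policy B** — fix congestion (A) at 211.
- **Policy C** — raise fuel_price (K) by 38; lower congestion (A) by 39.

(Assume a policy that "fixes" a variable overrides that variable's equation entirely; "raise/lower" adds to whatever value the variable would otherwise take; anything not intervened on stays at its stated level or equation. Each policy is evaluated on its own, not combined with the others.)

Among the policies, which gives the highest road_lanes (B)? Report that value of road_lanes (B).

Policy A (K + 36):
  D = 116
  K = 116 + 36 = 152
  A = 294 − 116 − 152 = 26
  B = -53 + 26 = -27
Policy B (A := 211):
  D = 116
  K = 116
  A = 211
  B = -53 + 211 = 158
Policy C (K + 38, A − 39):
  D = 116
  K = 116 + 38 = 154
  A = 294 − 116 − 154 (−39 from intervention) = -15
  B = -53 + (-15) = -68
Comparing — Policy A: B=-27, Policy B: B=158, Policy C: B=-68. Highest is 158 (Policy B).

158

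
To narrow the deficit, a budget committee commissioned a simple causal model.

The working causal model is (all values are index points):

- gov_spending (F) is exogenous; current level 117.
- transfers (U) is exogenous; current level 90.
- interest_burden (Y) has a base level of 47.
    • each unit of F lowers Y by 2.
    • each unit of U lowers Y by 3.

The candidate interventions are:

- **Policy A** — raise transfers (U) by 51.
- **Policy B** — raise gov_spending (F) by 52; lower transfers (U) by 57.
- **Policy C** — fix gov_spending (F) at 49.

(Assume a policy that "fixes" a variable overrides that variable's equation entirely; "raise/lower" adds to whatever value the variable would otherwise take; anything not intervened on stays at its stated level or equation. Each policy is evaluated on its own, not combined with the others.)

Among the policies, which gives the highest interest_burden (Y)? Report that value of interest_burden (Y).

Policy A (U + 51):
  F = 117
  U = 90 + 51 = 141
  Y = 47 − 2·117 − 3·141 = -610
Policy B (F + 52, U − 57):
  F = 117 + 52 = 169
  U = 90 − 57 = 33
  Y = 47 − 2·169 − 3·33 = -390
Policy C (F := 49):
  F = 49
  U = 90
  Y = 47 − 2·49 − 3·90 = -321
Comparing — Policy A: Y=-610, Policy B: Y=-390, Policy C: Y=-321. Highest is -321 (Policy C).

-321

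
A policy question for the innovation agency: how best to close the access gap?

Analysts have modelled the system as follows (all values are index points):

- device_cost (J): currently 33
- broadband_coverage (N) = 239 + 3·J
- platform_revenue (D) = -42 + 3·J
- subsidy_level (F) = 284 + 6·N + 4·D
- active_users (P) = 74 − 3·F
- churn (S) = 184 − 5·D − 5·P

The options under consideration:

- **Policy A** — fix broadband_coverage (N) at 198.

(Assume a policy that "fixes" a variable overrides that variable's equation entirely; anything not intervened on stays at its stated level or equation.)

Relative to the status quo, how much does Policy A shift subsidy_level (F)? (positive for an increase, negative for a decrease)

-840

Baseline:
  J = 33
  N = 239 + 3·33 = 338
  D = -42 + 3·33 = 57
  F = 284 + 6·338 + 4·57 = 2540
Policy A (N := 198):
  J = 33
  N = 198
  D = -42 + 3·33 = 57
  F = 284 + 6·198 + 4·57 = 1700
Change in F: 1700 − 2540 = -840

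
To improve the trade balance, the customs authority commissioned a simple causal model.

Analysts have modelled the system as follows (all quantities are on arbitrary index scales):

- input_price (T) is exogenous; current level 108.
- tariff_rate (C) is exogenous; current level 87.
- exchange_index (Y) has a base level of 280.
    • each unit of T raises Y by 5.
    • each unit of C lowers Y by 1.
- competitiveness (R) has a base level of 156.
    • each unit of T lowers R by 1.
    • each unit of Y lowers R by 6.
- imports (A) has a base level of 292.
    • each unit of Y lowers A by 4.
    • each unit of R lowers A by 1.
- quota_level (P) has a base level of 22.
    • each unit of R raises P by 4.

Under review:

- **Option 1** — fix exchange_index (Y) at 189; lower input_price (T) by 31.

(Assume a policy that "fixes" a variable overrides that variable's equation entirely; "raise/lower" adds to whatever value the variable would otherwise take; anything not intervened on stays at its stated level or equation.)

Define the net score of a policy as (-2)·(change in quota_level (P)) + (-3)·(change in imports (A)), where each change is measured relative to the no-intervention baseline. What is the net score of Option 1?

-23003

Baseline:
  T = 108
  C = 87
  Y = 280 + 5·108 − 87 = 733
  R = 156 − 108 − 6·733 = -4350
  A = 292 − 4·733 − (-4350) = 1710
  P = 22 + 4·(-4350) = -17378
Option 1 (Y := 189, T − 31):
  T = 108 − 31 = 77
  C = 87
  Y = 189
  R = 156 − 77 − 6·189 = -1055
  A = 292 − 4·189 − (-1055) = 591
  P = 22 + 4·(-1055) = -4198
ΔP = -4198 − (-17378) = 13180; ΔA = 591 − 1710 = -1119
Score = (-2)·13180 + (-3)·(-1119) = -23003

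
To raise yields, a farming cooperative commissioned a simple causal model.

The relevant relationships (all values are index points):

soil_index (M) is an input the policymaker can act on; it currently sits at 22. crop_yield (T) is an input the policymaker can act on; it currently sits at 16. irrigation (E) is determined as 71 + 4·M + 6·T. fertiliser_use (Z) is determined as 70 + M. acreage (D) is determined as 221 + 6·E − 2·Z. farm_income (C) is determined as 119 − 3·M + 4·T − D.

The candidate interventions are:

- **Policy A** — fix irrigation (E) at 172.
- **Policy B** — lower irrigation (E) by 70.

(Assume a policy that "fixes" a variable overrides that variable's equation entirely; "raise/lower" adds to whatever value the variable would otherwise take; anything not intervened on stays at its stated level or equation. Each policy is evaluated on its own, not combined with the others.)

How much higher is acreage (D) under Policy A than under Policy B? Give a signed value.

-78

Policy A (E := 172):
  M = 22
  T = 16
  E = 172
  Z = 70 + 22 = 92
  D = 221 + 6·172 − 2·92 = 1069
Policy B (E − 70):
  M = 22
  T = 16
  E = 71 + 4·22 + 6·16 (−70 from intervention) = 185
  Z = 70 + 22 = 92
  D = 221 + 6·185 − 2·92 = 1147
D: 1069 − 1147 = -78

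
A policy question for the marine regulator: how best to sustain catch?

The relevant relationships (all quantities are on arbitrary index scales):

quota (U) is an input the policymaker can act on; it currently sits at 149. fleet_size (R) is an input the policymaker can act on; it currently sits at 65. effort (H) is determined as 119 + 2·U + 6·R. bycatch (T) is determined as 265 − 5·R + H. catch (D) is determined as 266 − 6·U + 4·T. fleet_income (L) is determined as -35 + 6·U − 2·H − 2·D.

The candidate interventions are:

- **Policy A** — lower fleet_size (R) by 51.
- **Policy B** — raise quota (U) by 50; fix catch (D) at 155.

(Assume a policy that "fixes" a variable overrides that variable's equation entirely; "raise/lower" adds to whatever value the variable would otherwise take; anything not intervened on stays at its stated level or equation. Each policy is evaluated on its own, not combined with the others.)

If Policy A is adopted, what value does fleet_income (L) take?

Policy A (R − 51):
  U = 149
  R = 65 − 51 = 14
  H = 119 + 2·149 + 6·14 = 501
  T = 265 − 5·14 + 501 = 696
  D = 266 − 6·149 + 4·696 = 2156
  L = -35 + 6·149 − 2·501 − 2·2156 = -4455

-4455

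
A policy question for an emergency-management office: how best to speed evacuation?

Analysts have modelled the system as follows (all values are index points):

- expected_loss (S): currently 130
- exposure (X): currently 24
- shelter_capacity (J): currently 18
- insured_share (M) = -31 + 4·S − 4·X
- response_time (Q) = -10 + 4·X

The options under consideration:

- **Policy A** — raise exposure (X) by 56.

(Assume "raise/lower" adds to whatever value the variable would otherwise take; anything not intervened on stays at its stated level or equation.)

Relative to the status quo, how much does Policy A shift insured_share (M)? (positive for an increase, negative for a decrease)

-224

Baseline:
  S = 130
  X = 24
  M = -31 + 4·130 − 4·24 = 393
Policy A (X + 56):
  S = 130
  X = 24 + 56 = 80
  M = -31 + 4·130 − 4·80 = 169
Change in M: 169 − 393 = -224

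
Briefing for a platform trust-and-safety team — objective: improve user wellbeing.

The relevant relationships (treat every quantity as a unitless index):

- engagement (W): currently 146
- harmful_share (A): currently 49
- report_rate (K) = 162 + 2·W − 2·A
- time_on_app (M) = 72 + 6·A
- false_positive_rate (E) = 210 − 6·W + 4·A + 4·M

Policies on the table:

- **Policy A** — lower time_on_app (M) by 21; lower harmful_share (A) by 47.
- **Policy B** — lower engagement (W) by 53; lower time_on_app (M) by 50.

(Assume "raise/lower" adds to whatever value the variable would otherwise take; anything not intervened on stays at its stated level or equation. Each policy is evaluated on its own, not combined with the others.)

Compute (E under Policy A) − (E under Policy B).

-1518

Policy A (M − 21, A − 47):
  W = 146
  A = 49 − 47 = 2
  M = 72 + 6·2 (−21 from intervention) = 63
  E = 210 − 6·146 + 4·2 + 4·63 = -406
Policy B (W − 53, M − 50):
  W = 146 − 53 = 93
  A = 49
  M = 72 + 6·49 (−50 from intervention) = 316
  E = 210 − 6·93 + 4·49 + 4·316 = 1112
E: -406 − 1112 = -1518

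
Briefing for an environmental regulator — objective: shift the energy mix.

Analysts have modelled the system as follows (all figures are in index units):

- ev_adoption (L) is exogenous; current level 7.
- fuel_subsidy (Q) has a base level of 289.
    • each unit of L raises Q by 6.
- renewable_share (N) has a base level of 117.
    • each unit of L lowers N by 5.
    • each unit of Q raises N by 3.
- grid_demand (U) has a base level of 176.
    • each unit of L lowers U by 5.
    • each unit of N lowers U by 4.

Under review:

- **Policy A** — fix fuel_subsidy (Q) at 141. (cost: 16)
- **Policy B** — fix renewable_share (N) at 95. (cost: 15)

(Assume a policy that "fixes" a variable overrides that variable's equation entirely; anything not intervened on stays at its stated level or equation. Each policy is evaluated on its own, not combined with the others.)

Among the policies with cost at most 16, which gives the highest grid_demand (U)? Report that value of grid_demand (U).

-239

Policy A (Q := 141):
  L = 7
  Q = 141
  N = 117 − 5·7 + 3·141 = 505
  U = 176 − 5·7 − 4·505 = -1879
Policy B (N := 95):
  L = 7
  Q = 289 + 6·7 = 331
  N = 95
  U = 176 − 5·7 − 4·95 = -239
Comparing — Policy A: U=-1879, Policy B: U=-239. Highest is -239 (Policy B).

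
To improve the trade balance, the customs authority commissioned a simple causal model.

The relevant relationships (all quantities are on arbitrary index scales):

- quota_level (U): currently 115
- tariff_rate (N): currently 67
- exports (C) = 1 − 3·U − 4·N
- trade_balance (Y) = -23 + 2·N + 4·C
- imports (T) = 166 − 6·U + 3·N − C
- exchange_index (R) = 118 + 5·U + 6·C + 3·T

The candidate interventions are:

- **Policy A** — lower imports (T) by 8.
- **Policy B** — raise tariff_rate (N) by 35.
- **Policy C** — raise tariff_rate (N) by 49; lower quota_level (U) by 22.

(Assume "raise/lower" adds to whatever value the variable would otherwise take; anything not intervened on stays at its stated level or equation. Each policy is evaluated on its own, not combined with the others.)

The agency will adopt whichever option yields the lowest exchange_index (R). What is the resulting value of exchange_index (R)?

-2217

Policy A (T − 8):
  U = 115
  N = 67
  C = 1 − 3·115 − 4·67 = -612
  T = 166 − 6·115 + 3·67 − (-612) (−8 from intervention) = 281
  R = 118 + 5·115 + 6·(-612) + 3·281 = -2136
Policy B (N + 35):
  U = 115
  N = 67 + 35 = 102
  C = 1 − 3·115 − 4·102 = -752
  T = 166 − 6·115 + 3·102 − (-752) = 534
  R = 118 + 5·115 + 6·(-752) + 3·534 = -2217
Policy C (N + 49, U − 22):
  U = 115 − 22 = 93
  N = 67 + 49 = 116
  C = 1 − 3·93 − 4·116 = -742
  T = 166 − 6·93 + 3·116 − (-742) = 698
  R = 118 + 5·93 + 6·(-742) + 3·698 = -1775
Comparing — Policy A: R=-2136, Policy B: R=-2217, Policy C: R=-1775. Lowest is -2217 (Policy B).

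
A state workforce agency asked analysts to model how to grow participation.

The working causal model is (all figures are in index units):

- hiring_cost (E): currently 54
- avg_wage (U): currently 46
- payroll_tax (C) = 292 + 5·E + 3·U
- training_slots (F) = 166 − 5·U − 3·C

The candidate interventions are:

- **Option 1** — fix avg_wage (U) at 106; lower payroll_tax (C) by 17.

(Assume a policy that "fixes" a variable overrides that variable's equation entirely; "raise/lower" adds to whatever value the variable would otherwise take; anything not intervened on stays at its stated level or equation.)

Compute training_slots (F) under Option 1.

-2953

Option 1 (U := 106, C − 17):
  E = 54
  U = 106
  C = 292 + 5·54 + 3·106 (−17 from intervention) = 863
  F = 166 − 5·106 − 3·863 = -2953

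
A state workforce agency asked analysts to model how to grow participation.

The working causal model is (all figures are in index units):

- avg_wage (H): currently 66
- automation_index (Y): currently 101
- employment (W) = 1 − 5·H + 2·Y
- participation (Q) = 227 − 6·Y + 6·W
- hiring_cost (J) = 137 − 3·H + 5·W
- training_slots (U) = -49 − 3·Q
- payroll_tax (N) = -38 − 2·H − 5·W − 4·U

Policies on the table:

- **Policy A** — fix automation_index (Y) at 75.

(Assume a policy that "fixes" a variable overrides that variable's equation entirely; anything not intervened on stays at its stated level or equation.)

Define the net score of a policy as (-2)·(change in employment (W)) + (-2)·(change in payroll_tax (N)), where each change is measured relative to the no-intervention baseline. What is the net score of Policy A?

Baseline:
  H = 66
  Y = 101
  W = 1 − 5·66 + 2·101 = -127
  Q = 227 − 6·101 + 6·(-127) = -1141
  U = -49 − 3·(-1141) = 3374
  N = -38 − 2·66 − 5·(-127) − 4·3374 = -13031
Policy A (Y := 75):
  H = 66
  Y = 75
  W = 1 − 5·66 + 2·75 = -179
  Q = 227 − 6·75 + 6·(-179) = -1297
  U = -49 − 3·(-1297) = 3842
  N = -38 − 2·66 − 5·(-179) − 4·3842 = -14643
ΔW = -179 − (-127) = -52; ΔN = -14643 − (-13031) = -1612
Score = (-2)·(-52) + (-2)·(-1612) = 3328

3328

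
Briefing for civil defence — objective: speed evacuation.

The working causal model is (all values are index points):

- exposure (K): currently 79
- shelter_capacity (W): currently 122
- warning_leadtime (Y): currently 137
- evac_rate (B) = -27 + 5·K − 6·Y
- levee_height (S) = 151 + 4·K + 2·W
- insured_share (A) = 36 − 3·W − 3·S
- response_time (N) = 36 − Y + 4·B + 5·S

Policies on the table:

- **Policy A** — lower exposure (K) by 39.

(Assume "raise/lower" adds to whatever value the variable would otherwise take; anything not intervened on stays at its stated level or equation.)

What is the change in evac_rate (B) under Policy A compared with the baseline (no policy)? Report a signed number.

-195

Baseline:
  K = 79
  Y = 137
  B = -27 + 5·79 − 6·137 = -454
Policy A (K − 39):
  K = 79 − 39 = 40
  Y = 137
  B = -27 + 5·40 − 6·137 = -649
Change in B: -649 − (-454) = -195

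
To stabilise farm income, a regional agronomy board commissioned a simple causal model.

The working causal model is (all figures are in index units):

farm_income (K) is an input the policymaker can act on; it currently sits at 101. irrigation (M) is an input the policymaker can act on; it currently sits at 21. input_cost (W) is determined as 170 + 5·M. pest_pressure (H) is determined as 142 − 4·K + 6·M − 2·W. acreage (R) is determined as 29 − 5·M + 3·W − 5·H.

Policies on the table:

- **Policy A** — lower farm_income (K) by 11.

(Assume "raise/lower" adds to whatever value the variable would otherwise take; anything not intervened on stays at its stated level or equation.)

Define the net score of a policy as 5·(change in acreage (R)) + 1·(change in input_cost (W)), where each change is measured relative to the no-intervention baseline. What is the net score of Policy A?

-1100

Baseline:
  K = 101
  M = 21
  W = 170 + 5·21 = 275
  H = 142 − 4·101 + 6·21 − 2·275 = -686
  R = 29 − 5·21 + 3·275 − 5·(-686) = 4179
Policy A (K − 11):
  K = 101 − 11 = 90
  M = 21
  W = 170 + 5·21 = 275
  H = 142 − 4·90 + 6·21 − 2·275 = -642
  R = 29 − 5·21 + 3·275 − 5·(-642) = 3959
ΔR = 3959 − 4179 = -220; ΔW = 275 − 275 = 0
Score = 5·(-220) + 1·0 = -1100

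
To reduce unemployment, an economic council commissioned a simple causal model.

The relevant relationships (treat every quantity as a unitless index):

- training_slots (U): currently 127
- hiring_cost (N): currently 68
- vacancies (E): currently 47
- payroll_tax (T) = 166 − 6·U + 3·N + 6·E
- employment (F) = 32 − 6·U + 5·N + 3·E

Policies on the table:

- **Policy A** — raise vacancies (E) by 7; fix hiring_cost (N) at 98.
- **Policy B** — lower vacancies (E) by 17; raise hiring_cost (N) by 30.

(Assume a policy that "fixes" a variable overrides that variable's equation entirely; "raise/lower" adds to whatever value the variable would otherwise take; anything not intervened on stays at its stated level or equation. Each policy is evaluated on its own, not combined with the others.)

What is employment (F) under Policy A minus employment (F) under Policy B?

72

Policy A (E + 7, N := 98):
  U = 127
  N = 98
  E = 47 + 7 = 54
  F = 32 − 6·127 + 5·98 + 3·54 = -78
Policy B (E − 17, N + 30):
  U = 127
  N = 68 + 30 = 98
  E = 47 − 17 = 30
  F = 32 − 6·127 + 5·98 + 3·30 = -150
F: -78 − (-150) = 72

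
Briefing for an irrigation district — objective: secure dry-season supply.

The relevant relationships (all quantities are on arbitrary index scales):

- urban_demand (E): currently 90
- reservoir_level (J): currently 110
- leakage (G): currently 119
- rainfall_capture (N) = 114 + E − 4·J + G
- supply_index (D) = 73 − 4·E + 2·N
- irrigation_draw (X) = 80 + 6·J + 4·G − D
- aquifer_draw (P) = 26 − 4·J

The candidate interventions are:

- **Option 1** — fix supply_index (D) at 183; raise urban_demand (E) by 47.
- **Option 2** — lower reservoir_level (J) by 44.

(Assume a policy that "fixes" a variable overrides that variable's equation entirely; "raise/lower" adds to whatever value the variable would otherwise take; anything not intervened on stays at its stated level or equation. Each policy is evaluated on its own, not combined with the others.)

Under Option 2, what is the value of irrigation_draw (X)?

1121

Option 2 (J − 44):
  E = 90
  J = 110 − 44 = 66
  G = 119
  N = 114 + 90 − 4·66 + 119 = 59
  D = 73 − 4·90 + 2·59 = -169
  X = 80 + 6·66 + 4·119 − (-169) = 1121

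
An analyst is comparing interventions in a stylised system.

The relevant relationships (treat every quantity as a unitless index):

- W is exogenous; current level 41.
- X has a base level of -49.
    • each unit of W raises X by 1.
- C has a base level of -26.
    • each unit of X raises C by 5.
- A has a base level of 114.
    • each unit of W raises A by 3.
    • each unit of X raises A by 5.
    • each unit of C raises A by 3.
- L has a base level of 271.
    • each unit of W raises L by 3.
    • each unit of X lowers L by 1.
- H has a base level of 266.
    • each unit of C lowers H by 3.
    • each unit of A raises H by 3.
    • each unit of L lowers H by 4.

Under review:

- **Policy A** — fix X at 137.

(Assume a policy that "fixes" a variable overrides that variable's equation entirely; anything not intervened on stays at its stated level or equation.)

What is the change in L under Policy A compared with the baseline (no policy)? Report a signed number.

-145

Baseline:
  W = 41
  X = -49 + 41 = -8
  L = 271 + 3·41 − (-8) = 402
Policy A (X := 137):
  W = 41
  X = 137
  L = 271 + 3·41 − 137 = 257
Change in L: 257 − 402 = -145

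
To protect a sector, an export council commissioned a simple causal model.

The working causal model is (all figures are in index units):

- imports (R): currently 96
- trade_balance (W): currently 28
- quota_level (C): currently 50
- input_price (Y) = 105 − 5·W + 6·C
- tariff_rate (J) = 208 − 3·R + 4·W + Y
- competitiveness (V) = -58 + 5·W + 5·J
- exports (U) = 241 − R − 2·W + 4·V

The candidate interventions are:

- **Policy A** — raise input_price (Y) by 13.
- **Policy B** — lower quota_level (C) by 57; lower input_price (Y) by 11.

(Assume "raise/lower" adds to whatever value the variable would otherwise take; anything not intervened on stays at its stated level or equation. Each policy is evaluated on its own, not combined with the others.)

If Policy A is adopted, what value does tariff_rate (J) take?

310

Policy A (Y + 13):
  R = 96
  W = 28
  C = 50
  Y = 105 − 5·28 + 6·50 (+13 from intervention) = 278
  J = 208 − 3·96 + 4·28 + 278 = 310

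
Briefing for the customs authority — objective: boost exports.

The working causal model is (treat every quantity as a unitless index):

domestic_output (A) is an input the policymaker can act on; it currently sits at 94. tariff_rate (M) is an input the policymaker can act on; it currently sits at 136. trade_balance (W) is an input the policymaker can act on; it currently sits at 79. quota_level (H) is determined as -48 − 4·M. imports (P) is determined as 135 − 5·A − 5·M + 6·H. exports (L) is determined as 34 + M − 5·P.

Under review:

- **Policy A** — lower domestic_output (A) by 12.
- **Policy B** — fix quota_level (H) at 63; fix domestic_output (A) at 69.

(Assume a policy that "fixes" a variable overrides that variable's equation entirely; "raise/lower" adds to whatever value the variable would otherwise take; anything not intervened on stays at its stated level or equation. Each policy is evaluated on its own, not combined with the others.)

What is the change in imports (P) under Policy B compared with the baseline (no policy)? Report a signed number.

Baseline:
  A = 94
  M = 136
  H = -48 − 4·136 = -592
  P = 135 − 5·94 − 5·136 + 6·(-592) = -4567
Policy B (H := 63, A := 69):
  A = 69
  M = 136
  H = 63
  P = 135 − 5·69 − 5·136 + 6·63 = -512
Change in P: -512 − (-4567) = 4055

4055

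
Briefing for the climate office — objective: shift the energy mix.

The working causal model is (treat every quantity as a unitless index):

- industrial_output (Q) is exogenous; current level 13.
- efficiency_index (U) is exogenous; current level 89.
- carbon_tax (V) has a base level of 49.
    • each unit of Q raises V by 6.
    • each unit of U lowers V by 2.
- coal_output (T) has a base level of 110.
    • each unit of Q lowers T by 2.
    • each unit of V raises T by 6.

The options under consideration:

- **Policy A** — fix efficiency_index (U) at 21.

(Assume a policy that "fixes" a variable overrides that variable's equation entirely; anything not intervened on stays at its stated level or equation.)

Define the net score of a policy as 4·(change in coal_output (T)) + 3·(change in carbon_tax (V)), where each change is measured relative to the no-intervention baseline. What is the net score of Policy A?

3672

Baseline:
  Q = 13
  U = 89
  V = 49 + 6·13 − 2·89 = -51
  T = 110 − 2·13 + 6·(-51) = -222
Policy A (U := 21):
  Q = 13
  U = 21
  V = 49 + 6·13 − 2·21 = 85
  T = 110 − 2·13 + 6·85 = 594
ΔT = 594 − (-222) = 816; ΔV = 85 − (-51) = 136
Score = 4·816 + 3·136 = 3672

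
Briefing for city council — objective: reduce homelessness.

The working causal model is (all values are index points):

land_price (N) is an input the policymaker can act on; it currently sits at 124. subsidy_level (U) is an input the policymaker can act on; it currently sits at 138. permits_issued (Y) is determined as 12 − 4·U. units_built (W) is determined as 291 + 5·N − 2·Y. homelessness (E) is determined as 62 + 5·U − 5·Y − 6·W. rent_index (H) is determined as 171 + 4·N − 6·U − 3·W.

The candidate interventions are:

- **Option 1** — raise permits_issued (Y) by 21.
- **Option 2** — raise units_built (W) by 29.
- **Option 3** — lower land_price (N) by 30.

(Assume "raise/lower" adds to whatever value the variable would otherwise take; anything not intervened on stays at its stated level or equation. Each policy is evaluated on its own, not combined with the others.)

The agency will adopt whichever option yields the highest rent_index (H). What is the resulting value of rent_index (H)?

-5804

Option 1 (Y + 21):
  N = 124
  U = 138
  Y = 12 − 4·138 (+21 from intervention) = -519
  W = 291 + 5·124 − 2·(-519) = 1949
  H = 171 + 4·124 − 6·138 − 3·1949 = -6008
Option 2 (W + 29):
  N = 124
  U = 138
  Y = 12 − 4·138 = -540
  W = 291 + 5·124 − 2·(-540) (+29 from intervention) = 2020
  H = 171 + 4·124 − 6·138 − 3·2020 = -6221
Option 3 (N − 30):
  N = 124 − 30 = 94
  U = 138
  Y = 12 − 4·138 = -540
  W = 291 + 5·94 − 2·(-540) = 1841
  H = 171 + 4·94 − 6·138 − 3·1841 = -5804
Comparing — Option 1: H=-6008, Option 2: H=-6221, Option 3: H=-5804. Highest is -5804 (Option 3).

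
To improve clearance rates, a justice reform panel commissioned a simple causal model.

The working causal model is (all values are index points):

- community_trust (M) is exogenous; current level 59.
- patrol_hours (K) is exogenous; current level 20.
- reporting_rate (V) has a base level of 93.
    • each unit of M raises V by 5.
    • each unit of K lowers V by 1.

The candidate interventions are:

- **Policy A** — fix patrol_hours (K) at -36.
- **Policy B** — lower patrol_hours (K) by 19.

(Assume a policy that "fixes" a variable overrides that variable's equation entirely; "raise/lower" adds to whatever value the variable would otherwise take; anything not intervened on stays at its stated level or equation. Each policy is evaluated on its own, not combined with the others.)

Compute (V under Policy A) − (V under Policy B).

37

Policy A (K := -36):
  M = 59
  K = -36
  V = 93 + 5·59 − (-36) = 424
Policy B (K − 19):
  M = 59
  K = 20 − 19 = 1
  V = 93 + 5·59 − 1 = 387
V: 424 − 387 = 37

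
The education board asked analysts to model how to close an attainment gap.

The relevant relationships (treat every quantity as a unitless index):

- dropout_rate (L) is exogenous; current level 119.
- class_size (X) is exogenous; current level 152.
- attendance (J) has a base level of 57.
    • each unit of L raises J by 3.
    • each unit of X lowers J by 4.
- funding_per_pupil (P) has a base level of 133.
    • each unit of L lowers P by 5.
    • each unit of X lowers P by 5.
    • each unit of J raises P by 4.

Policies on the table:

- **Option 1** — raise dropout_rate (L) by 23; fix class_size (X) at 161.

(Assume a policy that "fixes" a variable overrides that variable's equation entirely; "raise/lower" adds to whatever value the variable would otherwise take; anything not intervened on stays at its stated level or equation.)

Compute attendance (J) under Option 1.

Option 1 (L + 23, X := 161):
  L = 119 + 23 = 142
  X = 161
  J = 57 + 3·142 − 4·161 = -161

-161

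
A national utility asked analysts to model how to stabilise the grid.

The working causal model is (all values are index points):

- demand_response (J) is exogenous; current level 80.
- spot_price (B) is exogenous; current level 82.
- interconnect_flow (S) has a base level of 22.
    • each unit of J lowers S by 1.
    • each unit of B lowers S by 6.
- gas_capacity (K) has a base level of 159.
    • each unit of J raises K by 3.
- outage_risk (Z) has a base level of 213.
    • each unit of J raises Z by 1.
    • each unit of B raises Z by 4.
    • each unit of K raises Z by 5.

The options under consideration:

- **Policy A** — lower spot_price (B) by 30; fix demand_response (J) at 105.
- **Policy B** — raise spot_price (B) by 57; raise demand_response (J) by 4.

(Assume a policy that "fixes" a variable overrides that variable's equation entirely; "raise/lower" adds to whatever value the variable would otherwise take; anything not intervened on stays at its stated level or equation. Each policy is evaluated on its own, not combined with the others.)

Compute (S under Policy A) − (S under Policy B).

501

Policy A (B − 30, J := 105):
  J = 105
  B = 82 − 30 = 52
  S = 22 − 105 − 6·52 = -395
Policy B (B + 57, J + 4):
  J = 80 + 4 = 84
  B = 82 + 57 = 139
  S = 22 − 84 − 6·139 = -896
S: -395 − (-896) = 501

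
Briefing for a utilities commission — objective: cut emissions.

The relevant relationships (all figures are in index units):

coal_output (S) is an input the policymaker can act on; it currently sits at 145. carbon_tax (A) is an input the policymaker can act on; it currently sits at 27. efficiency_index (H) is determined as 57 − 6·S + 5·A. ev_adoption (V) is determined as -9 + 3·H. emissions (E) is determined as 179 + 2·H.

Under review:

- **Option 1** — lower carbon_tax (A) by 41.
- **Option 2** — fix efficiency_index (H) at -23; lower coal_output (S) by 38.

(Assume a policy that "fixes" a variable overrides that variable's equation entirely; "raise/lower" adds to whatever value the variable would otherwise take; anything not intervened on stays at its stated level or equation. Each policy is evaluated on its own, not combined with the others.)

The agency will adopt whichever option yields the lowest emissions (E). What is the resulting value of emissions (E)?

Option 1 (A − 41):
  S = 145
  A = 27 − 41 = -14
  H = 57 − 6·145 + 5·(-14) = -883
  E = 179 + 2·(-883) = -1587
Option 2 (H := -23, S − 38):
  S = 145 − 38 = 107
  A = 27
  H = -23
  E = 179 + 2·(-23) = 133
Comparing — Option 1: E=-1587, Option 2: E=133. Lowest is -1587 (Option 1).

-1587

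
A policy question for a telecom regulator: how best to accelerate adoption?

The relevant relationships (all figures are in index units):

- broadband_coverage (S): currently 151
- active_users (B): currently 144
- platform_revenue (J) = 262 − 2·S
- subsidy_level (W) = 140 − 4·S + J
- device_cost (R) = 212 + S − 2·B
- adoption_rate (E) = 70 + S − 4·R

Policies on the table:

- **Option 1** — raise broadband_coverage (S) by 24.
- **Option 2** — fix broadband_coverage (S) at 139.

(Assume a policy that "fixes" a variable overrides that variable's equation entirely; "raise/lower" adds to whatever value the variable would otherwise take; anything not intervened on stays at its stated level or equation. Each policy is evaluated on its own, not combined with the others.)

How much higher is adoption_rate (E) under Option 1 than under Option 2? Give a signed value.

-108

Option 1 (S + 24):
  S = 151 + 24 = 175
  B = 144
  R = 212 + 175 − 2·144 = 99
  E = 70 + 175 − 4·99 = -151
Option 2 (S := 139):
  S = 139
  B = 144
  R = 212 + 139 − 2·144 = 63
  E = 70 + 139 − 4·63 = -43
E: -151 − (-43) = -108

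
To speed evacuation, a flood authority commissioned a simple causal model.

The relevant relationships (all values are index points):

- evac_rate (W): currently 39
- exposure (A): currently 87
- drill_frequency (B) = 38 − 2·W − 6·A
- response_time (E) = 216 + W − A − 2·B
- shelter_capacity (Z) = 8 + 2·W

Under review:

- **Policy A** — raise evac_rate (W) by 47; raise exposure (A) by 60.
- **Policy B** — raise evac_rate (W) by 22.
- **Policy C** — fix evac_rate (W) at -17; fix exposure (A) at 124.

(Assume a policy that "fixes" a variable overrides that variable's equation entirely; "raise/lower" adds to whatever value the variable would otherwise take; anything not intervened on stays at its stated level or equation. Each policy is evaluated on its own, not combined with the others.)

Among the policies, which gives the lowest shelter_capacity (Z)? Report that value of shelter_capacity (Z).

Policy A (W + 47, A + 60):
  W = 39 + 47 = 86
  Z = 8 + 2·86 = 180
Policy B (W + 22):
  W = 39 + 22 = 61
  Z = 8 + 2·61 = 130
Policy C (W := -17, A := 124):
  W = -17
  Z = 8 + 2·(-17) = -26
Comparing — Policy A: Z=180, Policy B: Z=130, Policy C: Z=-26. Lowest is -26 (Policy C).

-26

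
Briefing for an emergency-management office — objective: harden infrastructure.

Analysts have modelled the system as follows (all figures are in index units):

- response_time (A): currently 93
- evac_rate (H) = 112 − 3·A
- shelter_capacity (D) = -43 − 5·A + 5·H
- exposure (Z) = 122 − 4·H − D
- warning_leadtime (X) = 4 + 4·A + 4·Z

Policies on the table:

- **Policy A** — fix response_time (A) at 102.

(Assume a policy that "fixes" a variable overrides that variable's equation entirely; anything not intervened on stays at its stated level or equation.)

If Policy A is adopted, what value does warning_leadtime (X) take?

10096

Policy A (A := 102):
  A = 102
  H = 112 − 3·102 = -194
  D = -43 − 5·102 + 5·(-194) = -1523
  Z = 122 − 4·(-194) − (-1523) = 2421
  X = 4 + 4·102 + 4·2421 = 10096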